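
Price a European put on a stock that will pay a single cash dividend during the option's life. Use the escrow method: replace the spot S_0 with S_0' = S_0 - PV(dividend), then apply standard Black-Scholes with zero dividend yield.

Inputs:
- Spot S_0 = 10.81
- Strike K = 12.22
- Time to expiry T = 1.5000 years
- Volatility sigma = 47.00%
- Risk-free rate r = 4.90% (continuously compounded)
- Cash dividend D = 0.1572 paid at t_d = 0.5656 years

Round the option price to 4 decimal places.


Answer: Price = 2.8560

Derivation:
PV(D) = D * exp(-r * t_d) = 0.1572 * 0.97266612 = 0.15290311
S_0' = S_0 - PV(D) = 10.8100 - 0.15290311 = 10.65709689
d1 = (ln(S_0'/K) + (r + sigma^2/2)*T) / (sigma*sqrt(T)) = 0.17776536
d2 = d1 - sigma*sqrt(T) = -0.39786473
exp(-rT) = 0.92913615
N(-d1) = 0.42945363; N(-d2) = 0.65463505
P = K * exp(-rT) * N(-d2) - S_0' * N(-d1) = 12.2200 * 0.92913615 * 0.65463505 - 10.65709689 * 0.42945363 = 2.8560


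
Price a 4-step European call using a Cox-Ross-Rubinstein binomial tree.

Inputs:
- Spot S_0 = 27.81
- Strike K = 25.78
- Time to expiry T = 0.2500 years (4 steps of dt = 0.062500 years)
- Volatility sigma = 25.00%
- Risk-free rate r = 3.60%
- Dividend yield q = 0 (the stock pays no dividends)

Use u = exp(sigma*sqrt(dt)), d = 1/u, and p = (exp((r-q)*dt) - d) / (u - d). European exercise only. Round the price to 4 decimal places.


dt = T/N = 0.062500
u = exp(sigma*sqrt(dt)) = 1.064494; d = 1/u = 0.939413
p = (exp((r-q)*dt) - d) / (u - d) = 0.502389
Discount per step: exp(-r*dt) = 0.997753
Stock lattice S(k, i) with i counting down-moves:
  k=0: S(0,0) = 27.8100
  k=1: S(1,0) = 29.6036; S(1,1) = 26.1251
  k=2: S(2,0) = 31.5129; S(2,1) = 27.8100; S(2,2) = 24.5422
  k=3: S(3,0) = 33.5453; S(3,1) = 29.6036; S(3,2) = 26.1251; S(3,3) = 23.0553
  k=4: S(4,0) = 35.7087; S(4,1) = 31.5129; S(4,2) = 27.8100; S(4,3) = 24.5422; S(4,4) = 21.6584
Terminal payoffs V(N, i) = max(S_T - K, 0):
  V(4,0) = 9.928747; V(4,1) = 5.732858; V(4,2) = 2.030000; V(4,3) = 0.000000; V(4,4) = 0.000000
Backward induction: V(k, i) = exp(-r*dt) * [p * V(k+1, i) + (1-p) * V(k+1, i+1)].
  V(3,0) = exp(-r*dt) * [p*9.928747 + (1-p)*5.732858] = 7.823203
  V(3,1) = exp(-r*dt) * [p*5.732858 + (1-p)*2.030000] = 3.881531
  V(3,2) = exp(-r*dt) * [p*2.030000 + (1-p)*0.000000] = 1.017557
  V(3,3) = exp(-r*dt) * [p*0.000000 + (1-p)*0.000000] = 0.000000
  V(2,0) = exp(-r*dt) * [p*7.823203 + (1-p)*3.881531] = 5.848608
  V(2,1) = exp(-r*dt) * [p*3.881531 + (1-p)*1.017557] = 2.450864
  V(2,2) = exp(-r*dt) * [p*1.017557 + (1-p)*0.000000] = 0.510060
  V(1,0) = exp(-r*dt) * [p*5.848608 + (1-p)*2.450864] = 4.148507
  V(1,1) = exp(-r*dt) * [p*2.450864 + (1-p)*0.510060] = 1.481760
  V(0,0) = exp(-r*dt) * [p*4.148507 + (1-p)*1.481760] = 2.815162

Answer: Price = V(0,0) = 2.8152


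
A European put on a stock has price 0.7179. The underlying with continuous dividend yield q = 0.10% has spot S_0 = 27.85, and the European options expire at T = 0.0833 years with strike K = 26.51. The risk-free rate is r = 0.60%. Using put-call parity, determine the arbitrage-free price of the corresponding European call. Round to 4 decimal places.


Answer: Call price = 2.0688

Derivation:
Put-call parity: C - P = S_0 * exp(-qT) - K * exp(-rT).
S_0 * exp(-qT) = 27.8500 * 0.99991670 = 27.84768019
K * exp(-rT) = 26.5100 * 0.99950032 = 26.49675361
C = P + S*exp(-qT) - K*exp(-rT)
C = 0.7179 + 27.84768019 - 26.49675361 = 2.0688


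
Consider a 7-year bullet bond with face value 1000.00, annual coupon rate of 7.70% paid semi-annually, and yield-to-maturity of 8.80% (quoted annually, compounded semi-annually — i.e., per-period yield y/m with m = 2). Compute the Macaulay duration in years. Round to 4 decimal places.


Coupon per period c = face * coupon_rate / m = 38.500000
Periods per year m = 2; per-period yield y/m = 0.044000
Number of cashflows N = 14
Cashflows (t years, CF_t, discount factor 1/(1+y/m)^(m*t), PV):
  t = 0.5000: CF_t = 38.500000, DF = 0.957854, PV = 36.877395
  t = 1.0000: CF_t = 38.500000, DF = 0.917485, PV = 35.323175
  t = 1.5000: CF_t = 38.500000, DF = 0.878817, PV = 33.834459
  t = 2.0000: CF_t = 38.500000, DF = 0.841779, PV = 32.408485
  t = 2.5000: CF_t = 38.500000, DF = 0.806302, PV = 31.042611
  t = 3.0000: CF_t = 38.500000, DF = 0.772320, PV = 29.734301
  t = 3.5000: CF_t = 38.500000, DF = 0.739770, PV = 28.481131
  t = 4.0000: CF_t = 38.500000, DF = 0.708592, PV = 27.280777
  t = 4.5000: CF_t = 38.500000, DF = 0.678728, PV = 26.131013
  t = 5.0000: CF_t = 38.500000, DF = 0.650122, PV = 25.029706
  t = 5.5000: CF_t = 38.500000, DF = 0.622722, PV = 23.974814
  t = 6.0000: CF_t = 38.500000, DF = 0.596477, PV = 22.964381
  t = 6.5000: CF_t = 38.500000, DF = 0.571339, PV = 21.996534
  t = 7.0000: CF_t = 1038.500000, DF = 0.547259, PV = 568.328610
Price P = sum_t PV_t = 943.407392
Macaulay numerator sum_t t * PV_t:
  t * PV_t at t = 0.5000: 18.438697
  t * PV_t at t = 1.0000: 35.323175
  t * PV_t at t = 1.5000: 50.751688
  t * PV_t at t = 2.0000: 64.816971
  t * PV_t at t = 2.5000: 77.606526
  t * PV_t at t = 3.0000: 89.202904
  t * PV_t at t = 3.5000: 99.683960
  t * PV_t at t = 4.0000: 109.123109
  t * PV_t at t = 4.5000: 117.589557
  t * PV_t at t = 5.0000: 125.148528
  t * PV_t at t = 5.5000: 131.861476
  t * PV_t at t = 6.0000: 137.786287
  t * PV_t at t = 6.5000: 142.977469
  t * PV_t at t = 7.0000: 3978.300273
Macaulay duration D = (sum_t t * PV_t) / P = 5178.610621 / 943.407392 = 5.489262

Answer: Macaulay duration = 5.4893 years


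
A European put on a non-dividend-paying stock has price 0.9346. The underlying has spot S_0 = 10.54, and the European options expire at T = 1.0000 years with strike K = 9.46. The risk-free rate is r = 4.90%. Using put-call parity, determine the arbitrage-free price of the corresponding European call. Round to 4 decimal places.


Put-call parity: C - P = S_0 * exp(-qT) - K * exp(-rT).
S_0 * exp(-qT) = 10.5400 * 1.00000000 = 10.54000000
K * exp(-rT) = 9.4600 * 0.95218113 = 9.00763349
C = P + S*exp(-qT) - K*exp(-rT)
C = 0.9346 + 10.54000000 - 9.00763349 = 2.4670

Answer: Call price = 2.4670


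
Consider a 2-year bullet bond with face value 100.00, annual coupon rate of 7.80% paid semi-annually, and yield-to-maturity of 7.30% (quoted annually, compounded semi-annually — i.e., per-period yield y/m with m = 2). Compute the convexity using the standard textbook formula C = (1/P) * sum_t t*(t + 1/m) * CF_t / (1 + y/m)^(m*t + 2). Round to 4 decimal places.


Answer: Convexity = 4.3161

Derivation:
Coupon per period c = face * coupon_rate / m = 3.900000
Periods per year m = 2; per-period yield y/m = 0.036500
Number of cashflows N = 4
Cashflows (t years, CF_t, discount factor 1/(1+y/m)^(m*t), PV):
  t = 0.5000: CF_t = 3.900000, DF = 0.964785, PV = 3.762663
  t = 1.0000: CF_t = 3.900000, DF = 0.930811, PV = 3.630162
  t = 1.5000: CF_t = 3.900000, DF = 0.898033, PV = 3.502327
  t = 2.0000: CF_t = 103.900000, DF = 0.866409, PV = 90.019858
Price P = sum_t PV_t = 100.915009
Convexity numerator sum_t t*(t + 1/m) * CF_t / (1+y/m)^(m*t + 2):
  t = 0.5000: term = 1.751163
  t = 1.0000: term = 5.068491
  t = 1.5000: term = 9.780011
  t = 2.0000: term = 418.957253
Convexity = (1/P) * sum = 435.556918 / 100.915009 = 4.316077


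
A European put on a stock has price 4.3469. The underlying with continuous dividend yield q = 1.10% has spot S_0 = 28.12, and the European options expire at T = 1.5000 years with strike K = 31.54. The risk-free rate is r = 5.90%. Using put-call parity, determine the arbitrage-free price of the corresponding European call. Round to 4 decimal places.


Put-call parity: C - P = S_0 * exp(-qT) - K * exp(-rT).
S_0 * exp(-qT) = 28.1200 * 0.98363538 = 27.65982687
K * exp(-rT) = 31.5400 * 0.91530311 = 28.86866011
C = P + S*exp(-qT) - K*exp(-rT)
C = 4.3469 + 27.65982687 - 28.86866011 = 3.1381

Answer: Call price = 3.1381


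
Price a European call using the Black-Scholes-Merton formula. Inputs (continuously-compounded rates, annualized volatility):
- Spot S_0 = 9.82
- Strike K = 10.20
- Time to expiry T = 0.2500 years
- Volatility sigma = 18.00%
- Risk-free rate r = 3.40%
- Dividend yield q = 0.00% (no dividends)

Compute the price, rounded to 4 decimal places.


d1 = (ln(S/K) + (r - q + 0.5*sigma^2) * T) / (sigma * sqrt(T)) = -0.28240664
d2 = d1 - sigma * sqrt(T) = -0.37240664
exp(-rT) = 0.99153602; exp(-qT) = 1.00000000
C = S_0 * exp(-qT) * N(d1) - K * exp(-rT) * N(d2)
N(d1) = 0.38881586; N(d2) = 0.35479505
C = 9.8200 * 1.00000000 * 0.38881586 - 10.2000 * 0.99153602 * 0.35479505 = 0.2299

Answer: Price = 0.2299


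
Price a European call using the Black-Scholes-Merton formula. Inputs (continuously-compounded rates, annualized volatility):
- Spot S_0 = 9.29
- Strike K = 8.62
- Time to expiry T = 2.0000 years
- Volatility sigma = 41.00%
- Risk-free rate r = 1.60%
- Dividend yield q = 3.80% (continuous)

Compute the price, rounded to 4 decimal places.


d1 = (ln(S/K) + (r - q + 0.5*sigma^2) * T) / (sigma * sqrt(T)) = 0.34312524
d2 = d1 - sigma * sqrt(T) = -0.23670233
exp(-rT) = 0.96850658; exp(-qT) = 0.92681621
C = S_0 * exp(-qT) * N(d1) - K * exp(-rT) * N(d2)
N(d1) = 0.63424788; N(d2) = 0.40644387
C = 9.2900 * 0.92681621 * 0.63424788 - 8.6200 * 0.96850658 * 0.40644387 = 2.0677

Answer: Price = 2.0677


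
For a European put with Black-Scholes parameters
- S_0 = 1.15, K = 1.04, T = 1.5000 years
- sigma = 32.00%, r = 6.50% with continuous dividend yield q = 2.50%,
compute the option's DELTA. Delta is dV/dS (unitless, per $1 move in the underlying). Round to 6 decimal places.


d1 = 0.6055884443; d2 = 0.2136700854
phi(d1) = 0.3321039638; exp(-qT) = 0.9631944177; exp(-rT) = 0.9071023416
N(-d1) = 0.2723940389
Delta = -exp(-qT) * N(-d1) = -0.9631944177 * 0.2723940389 = -0.262368

Answer: Delta = -0.262368


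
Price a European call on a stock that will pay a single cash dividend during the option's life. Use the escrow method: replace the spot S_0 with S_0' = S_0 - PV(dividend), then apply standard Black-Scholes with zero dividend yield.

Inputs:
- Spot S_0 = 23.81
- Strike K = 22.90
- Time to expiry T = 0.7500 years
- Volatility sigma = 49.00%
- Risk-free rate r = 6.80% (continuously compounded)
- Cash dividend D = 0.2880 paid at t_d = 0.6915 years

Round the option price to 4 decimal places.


PV(D) = D * exp(-r * t_d) = 0.2880 * 0.95406641 = 0.27477113
S_0' = S_0 - PV(D) = 23.8100 - 0.27477113 = 23.53522887
d1 = (ln(S_0'/K) + (r + sigma^2/2)*T) / (sigma*sqrt(T)) = 0.39683756
d2 = d1 - sigma*sqrt(T) = -0.02751489
exp(-rT) = 0.95027867
N(d1) = 0.65425637; N(d2) = 0.48902453
C = S_0' * N(d1) - K * exp(-rT) * N(d2) = 23.53522887 * 0.65425637 - 22.9000 * 0.95027867 * 0.48902453 = 4.7562

Answer: Price = 4.7562


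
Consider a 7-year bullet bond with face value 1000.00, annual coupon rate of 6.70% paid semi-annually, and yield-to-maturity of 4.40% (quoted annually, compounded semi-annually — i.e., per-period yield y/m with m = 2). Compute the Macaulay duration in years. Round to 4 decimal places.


Coupon per period c = face * coupon_rate / m = 33.500000
Periods per year m = 2; per-period yield y/m = 0.022000
Number of cashflows N = 14
Cashflows (t years, CF_t, discount factor 1/(1+y/m)^(m*t), PV):
  t = 0.5000: CF_t = 33.500000, DF = 0.978474, PV = 32.778865
  t = 1.0000: CF_t = 33.500000, DF = 0.957411, PV = 32.073253
  t = 1.5000: CF_t = 33.500000, DF = 0.936801, PV = 31.382831
  t = 2.0000: CF_t = 33.500000, DF = 0.916635, PV = 30.707271
  t = 2.5000: CF_t = 33.500000, DF = 0.896903, PV = 30.046254
  t = 3.0000: CF_t = 33.500000, DF = 0.877596, PV = 29.399465
  t = 3.5000: CF_t = 33.500000, DF = 0.858704, PV = 28.766600
  t = 4.0000: CF_t = 33.500000, DF = 0.840220, PV = 28.147358
  t = 4.5000: CF_t = 33.500000, DF = 0.822133, PV = 27.541446
  t = 5.0000: CF_t = 33.500000, DF = 0.804435, PV = 26.948578
  t = 5.5000: CF_t = 33.500000, DF = 0.787119, PV = 26.368471
  t = 6.0000: CF_t = 33.500000, DF = 0.770175, PV = 25.800853
  t = 6.5000: CF_t = 33.500000, DF = 0.753596, PV = 25.245453
  t = 7.0000: CF_t = 1033.500000, DF = 0.737373, PV = 762.075395
Price P = sum_t PV_t = 1137.282093
Macaulay numerator sum_t t * PV_t:
  t * PV_t at t = 0.5000: 16.389432
  t * PV_t at t = 1.0000: 32.073253
  t * PV_t at t = 1.5000: 47.074247
  t * PV_t at t = 2.0000: 61.414542
  t * PV_t at t = 2.5000: 75.115634
  t * PV_t at t = 3.0000: 88.198396
  t * PV_t at t = 3.5000: 100.683100
  t * PV_t at t = 4.0000: 112.589433
  t * PV_t at t = 4.5000: 123.936509
  t * PV_t at t = 5.0000: 134.742889
  t * PV_t at t = 5.5000: 145.026592
  t * PV_t at t = 6.0000: 154.805116
  t * PV_t at t = 6.5000: 164.095442
  t * PV_t at t = 7.0000: 5334.527764
Macaulay duration D = (sum_t t * PV_t) / P = 6590.672350 / 1137.282093 = 5.795108

Answer: Macaulay duration = 5.7951 years


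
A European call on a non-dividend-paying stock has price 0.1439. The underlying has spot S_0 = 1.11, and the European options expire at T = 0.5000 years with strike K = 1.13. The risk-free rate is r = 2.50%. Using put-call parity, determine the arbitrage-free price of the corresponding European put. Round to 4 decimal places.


Answer: Put price = 0.1499

Derivation:
Put-call parity: C - P = S_0 * exp(-qT) - K * exp(-rT).
S_0 * exp(-qT) = 1.1100 * 1.00000000 = 1.11000000
K * exp(-rT) = 1.1300 * 0.98757780 = 1.11596291
P = C - S*exp(-qT) + K*exp(-rT)
P = 0.1439 - 1.11000000 + 1.11596291 = 0.1499


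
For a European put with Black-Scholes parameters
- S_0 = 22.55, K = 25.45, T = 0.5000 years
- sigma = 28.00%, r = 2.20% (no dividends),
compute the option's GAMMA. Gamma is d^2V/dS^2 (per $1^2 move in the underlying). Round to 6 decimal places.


Answer: Gamma = 0.080514

Derivation:
d1 = -0.4564913545; d2 = -0.6544812532
phi(d1) = 0.3594677867; exp(-qT) = 1.0000000000; exp(-rT) = 0.9890602788
Gamma = exp(-qT) * phi(d1) / (S * sigma * sqrt(T)) = 1.0000000000 * 0.3594677867 / (22.5500 * 0.2800 * 0.7071067812) = 0.080514


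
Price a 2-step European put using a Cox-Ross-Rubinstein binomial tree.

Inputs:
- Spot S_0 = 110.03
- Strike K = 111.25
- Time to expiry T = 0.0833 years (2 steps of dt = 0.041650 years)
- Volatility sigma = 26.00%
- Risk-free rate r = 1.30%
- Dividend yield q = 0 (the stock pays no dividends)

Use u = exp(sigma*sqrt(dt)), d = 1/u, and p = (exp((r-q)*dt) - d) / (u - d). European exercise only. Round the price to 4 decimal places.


Answer: Price = V(0,0) = 3.7816

Derivation:
dt = T/N = 0.041650
u = exp(sigma*sqrt(dt)) = 1.054495; d = 1/u = 0.948322
p = (exp((r-q)*dt) - d) / (u - d) = 0.491839
Discount per step: exp(-r*dt) = 0.999459
Stock lattice S(k, i) with i counting down-moves:
  k=0: S(0,0) = 110.0300
  k=1: S(1,0) = 116.0260; S(1,1) = 104.3438
  k=2: S(2,0) = 122.3488; S(2,1) = 110.0300; S(2,2) = 98.9515
Terminal payoffs V(N, i) = max(K - S_T, 0):
  V(2,0) = 0.000000; V(2,1) = 1.220000; V(2,2) = 12.298510
Backward induction: V(k, i) = exp(-r*dt) * [p * V(k+1, i) + (1-p) * V(k+1, i+1)].
  V(1,0) = exp(-r*dt) * [p*0.000000 + (1-p)*1.220000] = 0.619621
  V(1,1) = exp(-r*dt) * [p*1.220000 + (1-p)*12.298510] = 6.845961
  V(0,0) = exp(-r*dt) * [p*0.619621 + (1-p)*6.845961] = 3.781558


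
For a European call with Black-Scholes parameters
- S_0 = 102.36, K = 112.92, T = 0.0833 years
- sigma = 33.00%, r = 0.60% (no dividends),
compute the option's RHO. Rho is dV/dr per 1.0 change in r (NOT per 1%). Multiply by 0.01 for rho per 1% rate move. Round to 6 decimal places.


Answer: Rho = 1.331084

Derivation:
d1 = -0.9779971591; d2 = -1.0732408990
phi(d1) = 0.2472939040; exp(-qT) = 1.0000000000; exp(-rT) = 0.9995003249
N(d2) = 0.1415815223
Rho = K*T*exp(-rT)*N(d2) = 112.9200 * 0.0833 * 0.9995003249 * 0.1415815223 = 1.331084


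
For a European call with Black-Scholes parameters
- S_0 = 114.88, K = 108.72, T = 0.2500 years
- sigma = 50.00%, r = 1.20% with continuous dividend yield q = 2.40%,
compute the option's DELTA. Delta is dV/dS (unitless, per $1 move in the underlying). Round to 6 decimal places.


d1 = 0.3334493418; d2 = 0.0834493418
phi(d1) = 0.3773686322; exp(-qT) = 0.9940179641; exp(-rT) = 0.9970044955
N(d1) = 0.6306024386
Delta = exp(-qT) * N(d1) = 0.9940179641 * 0.6306024386 = 0.626830

Answer: Delta = 0.626830


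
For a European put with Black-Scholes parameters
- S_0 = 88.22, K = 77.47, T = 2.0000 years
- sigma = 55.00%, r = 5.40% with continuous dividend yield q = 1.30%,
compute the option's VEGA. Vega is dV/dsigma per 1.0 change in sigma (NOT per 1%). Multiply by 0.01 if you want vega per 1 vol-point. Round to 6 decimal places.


d1 = 0.6613928807; d2 = -0.1164245787
phi(d1) = 0.3205686579; exp(-qT) = 0.9743350896; exp(-rT) = 0.8976275964
Vega = S * exp(-qT) * phi(d1) * sqrt(T) = 88.2200 * 0.9743350896 * 0.3205686579 * 1.4142135624 = 38.968299

Answer: Vega = 38.968299


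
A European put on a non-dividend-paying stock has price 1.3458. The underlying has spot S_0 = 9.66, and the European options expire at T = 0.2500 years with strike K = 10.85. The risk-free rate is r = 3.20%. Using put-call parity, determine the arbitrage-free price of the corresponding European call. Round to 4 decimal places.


Put-call parity: C - P = S_0 * exp(-qT) - K * exp(-rT).
S_0 * exp(-qT) = 9.6600 * 1.00000000 = 9.66000000
K * exp(-rT) = 10.8500 * 0.99203191 = 10.76354628
C = P + S*exp(-qT) - K*exp(-rT)
C = 1.3458 + 9.66000000 - 10.76354628 = 0.2423

Answer: Call price = 0.2423


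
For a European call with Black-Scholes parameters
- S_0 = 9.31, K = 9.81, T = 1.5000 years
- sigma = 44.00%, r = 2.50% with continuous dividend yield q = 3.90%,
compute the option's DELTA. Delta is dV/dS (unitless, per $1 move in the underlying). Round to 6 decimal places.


d1 = 0.1333985020; d2 = -0.4054892414
phi(d1) = 0.3954084043; exp(-qT) = 0.9431782404; exp(-rT) = 0.9631944177
N(d1) = 0.5530608850
Delta = exp(-qT) * N(d1) = 0.9431782404 * 0.5530608850 = 0.521635

Answer: Delta = 0.521635


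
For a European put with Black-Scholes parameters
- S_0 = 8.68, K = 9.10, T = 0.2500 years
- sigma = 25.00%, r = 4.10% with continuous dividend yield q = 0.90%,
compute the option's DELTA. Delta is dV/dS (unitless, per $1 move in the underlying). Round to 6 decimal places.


Answer: Delta = -0.597948

Derivation:
d1 = -0.2515230788; d2 = -0.3765230788
phi(d1) = 0.3865204650; exp(-qT) = 0.9977525294; exp(-rT) = 0.9898023522
N(-d1) = 0.5992951394
Delta = -exp(-qT) * N(-d1) = -0.9977525294 * 0.5992951394 = -0.597948


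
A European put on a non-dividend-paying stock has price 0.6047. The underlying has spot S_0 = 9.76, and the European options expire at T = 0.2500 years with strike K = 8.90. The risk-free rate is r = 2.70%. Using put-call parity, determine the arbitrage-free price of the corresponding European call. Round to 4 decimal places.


Put-call parity: C - P = S_0 * exp(-qT) - K * exp(-rT).
S_0 * exp(-qT) = 9.7600 * 1.00000000 = 9.76000000
K * exp(-rT) = 8.9000 * 0.99327273 = 8.84012730
C = P + S*exp(-qT) - K*exp(-rT)
C = 0.6047 + 9.76000000 - 8.84012730 = 1.5246

Answer: Call price = 1.5246


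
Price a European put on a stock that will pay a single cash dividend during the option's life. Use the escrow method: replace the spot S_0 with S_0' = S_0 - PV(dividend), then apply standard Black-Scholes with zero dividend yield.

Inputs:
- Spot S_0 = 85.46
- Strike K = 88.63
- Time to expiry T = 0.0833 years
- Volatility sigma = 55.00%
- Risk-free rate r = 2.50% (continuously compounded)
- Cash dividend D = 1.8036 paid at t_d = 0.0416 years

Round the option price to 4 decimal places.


Answer: Price = 8.1678

Derivation:
PV(D) = D * exp(-r * t_d) = 1.8036 * 0.99896054 = 1.80172523
S_0' = S_0 - PV(D) = 85.4600 - 1.80172523 = 83.65827477
d1 = (ln(S_0'/K) + (r + sigma^2/2)*T) / (sigma*sqrt(T)) = -0.27118905
d2 = d1 - sigma*sqrt(T) = -0.42992861
exp(-rT) = 0.99791967
N(-d1) = 0.60687718; N(-d2) = 0.66637622
P = K * exp(-rT) * N(-d2) - S_0' * N(-d1) = 88.6300 * 0.99791967 * 0.66637622 - 83.65827477 * 0.60687718 = 8.1678


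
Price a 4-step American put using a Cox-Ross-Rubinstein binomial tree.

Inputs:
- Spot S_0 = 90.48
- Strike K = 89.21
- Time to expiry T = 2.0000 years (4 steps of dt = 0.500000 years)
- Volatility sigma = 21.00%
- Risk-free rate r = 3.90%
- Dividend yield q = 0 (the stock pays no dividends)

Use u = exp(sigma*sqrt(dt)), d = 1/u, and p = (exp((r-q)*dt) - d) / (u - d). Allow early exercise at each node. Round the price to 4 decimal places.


Answer: Price = V(0,0) = 7.1719

Derivation:
dt = T/N = 0.500000
u = exp(sigma*sqrt(dt)) = 1.160084; d = 1/u = 0.862007
p = (exp((r-q)*dt) - d) / (u - d) = 0.529006
Discount per step: exp(-r*dt) = 0.980689
Stock lattice S(k, i) with i counting down-moves:
  k=0: S(0,0) = 90.4800
  k=1: S(1,0) = 104.9644; S(1,1) = 77.9944
  k=2: S(2,0) = 121.7675; S(2,1) = 90.4800; S(2,2) = 67.2316
  k=3: S(3,0) = 141.2606; S(3,1) = 104.9644; S(3,2) = 77.9944; S(3,3) = 57.9541
  k=4: S(4,0) = 163.8741; S(4,1) = 121.7675; S(4,2) = 90.4800; S(4,3) = 67.2316; S(4,4) = 49.9568
Terminal payoffs V(N, i) = max(K - S_T, 0):
  V(4,0) = 0.000000; V(4,1) = 0.000000; V(4,2) = 0.000000; V(4,3) = 21.978359; V(4,4) = 39.253175
Backward induction: V(k, i) = exp(-r*dt) * [p * V(k+1, i) + (1-p) * V(k+1, i+1)]; then take max(V_cont, immediate exercise) for American.
  V(3,0) = exp(-r*dt) * [p*0.000000 + (1-p)*0.000000] = 0.000000; exercise = 0.000000; V(3,0) = max -> 0.000000
  V(3,1) = exp(-r*dt) * [p*0.000000 + (1-p)*0.000000] = 0.000000; exercise = 0.000000; V(3,1) = max -> 0.000000
  V(3,2) = exp(-r*dt) * [p*0.000000 + (1-p)*21.978359] = 10.151769; exercise = 11.215648; V(3,2) = max -> 11.215648
  V(3,3) = exp(-r*dt) * [p*21.978359 + (1-p)*39.253175] = 29.533142; exercise = 31.255886; V(3,3) = max -> 31.255886
  V(2,0) = exp(-r*dt) * [p*0.000000 + (1-p)*0.000000] = 0.000000; exercise = 0.000000; V(2,0) = max -> 0.000000
  V(2,1) = exp(-r*dt) * [p*0.000000 + (1-p)*11.215648] = 5.180490; exercise = 0.000000; V(2,1) = max -> 5.180490
  V(2,2) = exp(-r*dt) * [p*11.215648 + (1-p)*31.255886] = 20.255615; exercise = 21.978359; V(2,2) = max -> 21.978359
  V(1,0) = exp(-r*dt) * [p*0.000000 + (1-p)*5.180490] = 2.392860; exercise = 0.000000; V(1,0) = max -> 2.392860
  V(1,1) = exp(-r*dt) * [p*5.180490 + (1-p)*21.978359] = 12.839358; exercise = 11.215648; V(1,1) = max -> 12.839358
  V(0,0) = exp(-r*dt) * [p*2.392860 + (1-p)*12.839358] = 7.171872; exercise = 0.000000; V(0,0) = max -> 7.171872


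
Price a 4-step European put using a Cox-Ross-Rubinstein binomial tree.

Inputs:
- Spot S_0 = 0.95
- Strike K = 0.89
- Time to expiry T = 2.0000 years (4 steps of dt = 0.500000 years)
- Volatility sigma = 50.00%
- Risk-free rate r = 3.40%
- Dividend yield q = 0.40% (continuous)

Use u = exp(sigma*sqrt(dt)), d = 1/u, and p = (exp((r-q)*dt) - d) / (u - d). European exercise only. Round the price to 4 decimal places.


Answer: Price = V(0,0) = 0.1876

Derivation:
dt = T/N = 0.500000
u = exp(sigma*sqrt(dt)) = 1.424119; d = 1/u = 0.702189
p = (exp((r-q)*dt) - d) / (u - d) = 0.433455
Discount per step: exp(-r*dt) = 0.983144
Stock lattice S(k, i) with i counting down-moves:
  k=0: S(0,0) = 0.9500
  k=1: S(1,0) = 1.3529; S(1,1) = 0.6671
  k=2: S(2,0) = 1.9267; S(2,1) = 0.9500; S(2,2) = 0.4684
  k=3: S(3,0) = 2.7439; S(3,1) = 1.3529; S(3,2) = 0.6671; S(3,3) = 0.3289
  k=4: S(4,0) = 3.9076; S(4,1) = 1.9267; S(4,2) = 0.9500; S(4,3) = 0.4684; S(4,4) = 0.2310
Terminal payoffs V(N, i) = max(K - S_T, 0):
  V(4,0) = 0.000000; V(4,1) = 0.000000; V(4,2) = 0.000000; V(4,3) = 0.421585; V(4,4) = 0.659039
Backward induction: V(k, i) = exp(-r*dt) * [p * V(k+1, i) + (1-p) * V(k+1, i+1)].
  V(3,0) = exp(-r*dt) * [p*0.000000 + (1-p)*0.000000] = 0.000000
  V(3,1) = exp(-r*dt) * [p*0.000000 + (1-p)*0.000000] = 0.000000
  V(3,2) = exp(-r*dt) * [p*0.000000 + (1-p)*0.421585] = 0.234821
  V(3,3) = exp(-r*dt) * [p*0.421585 + (1-p)*0.659039] = 0.546739
  V(2,0) = exp(-r*dt) * [p*0.000000 + (1-p)*0.000000] = 0.000000
  V(2,1) = exp(-r*dt) * [p*0.000000 + (1-p)*0.234821] = 0.130794
  V(2,2) = exp(-r*dt) * [p*0.234821 + (1-p)*0.546739] = 0.404599
  V(1,0) = exp(-r*dt) * [p*0.000000 + (1-p)*0.130794] = 0.072852
  V(1,1) = exp(-r*dt) * [p*0.130794 + (1-p)*0.404599] = 0.281097
  V(0,0) = exp(-r*dt) * [p*0.072852 + (1-p)*0.281097] = 0.187615


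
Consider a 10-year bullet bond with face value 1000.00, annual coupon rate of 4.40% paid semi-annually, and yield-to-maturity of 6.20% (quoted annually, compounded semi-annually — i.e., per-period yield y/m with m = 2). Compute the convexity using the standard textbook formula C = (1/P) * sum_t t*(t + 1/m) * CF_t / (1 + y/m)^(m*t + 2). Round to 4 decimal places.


Coupon per period c = face * coupon_rate / m = 22.000000
Periods per year m = 2; per-period yield y/m = 0.031000
Number of cashflows N = 20
Cashflows (t years, CF_t, discount factor 1/(1+y/m)^(m*t), PV):
  t = 0.5000: CF_t = 22.000000, DF = 0.969932, PV = 21.338506
  t = 1.0000: CF_t = 22.000000, DF = 0.940768, PV = 20.696902
  t = 1.5000: CF_t = 22.000000, DF = 0.912481, PV = 20.074590
  t = 2.0000: CF_t = 22.000000, DF = 0.885045, PV = 19.470989
  t = 2.5000: CF_t = 22.000000, DF = 0.858434, PV = 18.885538
  t = 3.0000: CF_t = 22.000000, DF = 0.832622, PV = 18.317689
  t = 3.5000: CF_t = 22.000000, DF = 0.807587, PV = 17.766915
  t = 4.0000: CF_t = 22.000000, DF = 0.783305, PV = 17.232701
  t = 4.5000: CF_t = 22.000000, DF = 0.759752, PV = 16.714550
  t = 5.0000: CF_t = 22.000000, DF = 0.736908, PV = 16.211979
  t = 5.5000: CF_t = 22.000000, DF = 0.714751, PV = 15.724519
  t = 6.0000: CF_t = 22.000000, DF = 0.693260, PV = 15.251716
  t = 6.5000: CF_t = 22.000000, DF = 0.672415, PV = 14.793129
  t = 7.0000: CF_t = 22.000000, DF = 0.652197, PV = 14.348330
  t = 7.5000: CF_t = 22.000000, DF = 0.632587, PV = 13.916906
  t = 8.0000: CF_t = 22.000000, DF = 0.613566, PV = 13.498454
  t = 8.5000: CF_t = 22.000000, DF = 0.595117, PV = 13.092584
  t = 9.0000: CF_t = 22.000000, DF = 0.577224, PV = 12.698918
  t = 9.5000: CF_t = 22.000000, DF = 0.559868, PV = 12.317088
  t = 10.0000: CF_t = 1022.000000, DF = 0.543034, PV = 554.980329
Price P = sum_t PV_t = 867.332333
Convexity numerator sum_t t*(t + 1/m) * CF_t / (1+y/m)^(m*t + 2):
  t = 0.5000: term = 10.037295
  t = 1.0000: term = 29.206484
  t = 1.5000: term = 56.656613
  t = 2.0000: term = 91.588447
  t = 2.5000: term = 133.251862
  t = 3.0000: term = 180.943363
  t = 3.5000: term = 234.003702
  t = 4.0000: term = 291.815619
  t = 4.5000: term = 353.801672
  t = 5.0000: term = 419.422178
  t = 5.5000: term = 488.173243
  t = 6.0000: term = 559.584883
  t = 6.5000: term = 633.219234
  t = 7.0000: term = 708.668844
  t = 7.5000: term = 785.555044
  t = 8.0000: term = 863.526398
  t = 8.5000: term = 942.257224
  t = 9.0000: term = 1021.446183
  t = 9.5000: term = 1100.814940
  t = 10.0000: term = 54821.328869
Convexity = (1/P) * sum = 63725.302098 / 867.332333 = 73.472762

Answer: Convexity = 73.4728


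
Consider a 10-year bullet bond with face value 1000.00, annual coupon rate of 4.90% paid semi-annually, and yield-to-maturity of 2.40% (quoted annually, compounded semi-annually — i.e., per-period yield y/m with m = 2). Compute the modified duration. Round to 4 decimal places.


Answer: Modified duration = 8.1463

Derivation:
Coupon per period c = face * coupon_rate / m = 24.500000
Periods per year m = 2; per-period yield y/m = 0.012000
Number of cashflows N = 20
Cashflows (t years, CF_t, discount factor 1/(1+y/m)^(m*t), PV):
  t = 0.5000: CF_t = 24.500000, DF = 0.988142, PV = 24.209486
  t = 1.0000: CF_t = 24.500000, DF = 0.976425, PV = 23.922417
  t = 1.5000: CF_t = 24.500000, DF = 0.964847, PV = 23.638752
  t = 2.0000: CF_t = 24.500000, DF = 0.953406, PV = 23.358451
  t = 2.5000: CF_t = 24.500000, DF = 0.942101, PV = 23.081473
  t = 3.0000: CF_t = 24.500000, DF = 0.930930, PV = 22.807780
  t = 3.5000: CF_t = 24.500000, DF = 0.919891, PV = 22.537332
  t = 4.0000: CF_t = 24.500000, DF = 0.908983, PV = 22.270091
  t = 4.5000: CF_t = 24.500000, DF = 0.898205, PV = 22.006018
  t = 5.0000: CF_t = 24.500000, DF = 0.887554, PV = 21.745077
  t = 5.5000: CF_t = 24.500000, DF = 0.877030, PV = 21.487231
  t = 6.0000: CF_t = 24.500000, DF = 0.866630, PV = 21.232441
  t = 6.5000: CF_t = 24.500000, DF = 0.856354, PV = 20.980673
  t = 7.0000: CF_t = 24.500000, DF = 0.846200, PV = 20.731891
  t = 7.5000: CF_t = 24.500000, DF = 0.836166, PV = 20.486058
  t = 8.0000: CF_t = 24.500000, DF = 0.826251, PV = 20.243140
  t = 8.5000: CF_t = 24.500000, DF = 0.816453, PV = 20.003103
  t = 9.0000: CF_t = 24.500000, DF = 0.806772, PV = 19.765912
  t = 9.5000: CF_t = 24.500000, DF = 0.797205, PV = 19.531534
  t = 10.0000: CF_t = 1024.500000, DF = 0.787752, PV = 807.052362
Price P = sum_t PV_t = 1221.091222
First compute Macaulay numerator sum_t t * PV_t:
  t * PV_t at t = 0.5000: 12.104743
  t * PV_t at t = 1.0000: 23.922417
  t * PV_t at t = 1.5000: 35.458128
  t * PV_t at t = 2.0000: 46.716901
  t * PV_t at t = 2.5000: 57.703683
  t * PV_t at t = 3.0000: 68.423339
  t * PV_t at t = 3.5000: 78.880661
  t * PV_t at t = 4.0000: 89.080362
  t * PV_t at t = 4.5000: 99.027083
  t * PV_t at t = 5.0000: 108.725387
  t * PV_t at t = 5.5000: 118.179769
  t * PV_t at t = 6.0000: 127.394648
  t * PV_t at t = 6.5000: 136.374377
  t * PV_t at t = 7.0000: 145.123234
  t * PV_t at t = 7.5000: 153.645435
  t * PV_t at t = 8.0000: 161.945122
  t * PV_t at t = 8.5000: 170.026376
  t * PV_t at t = 9.0000: 177.893209
  t * PV_t at t = 9.5000: 185.549570
  t * PV_t at t = 10.0000: 8070.523616
Macaulay duration D = 10066.698060 / 1221.091222 = 8.244018
Modified duration = D / (1 + y/m) = 8.244018 / (1 + 0.012000) = 8.146263


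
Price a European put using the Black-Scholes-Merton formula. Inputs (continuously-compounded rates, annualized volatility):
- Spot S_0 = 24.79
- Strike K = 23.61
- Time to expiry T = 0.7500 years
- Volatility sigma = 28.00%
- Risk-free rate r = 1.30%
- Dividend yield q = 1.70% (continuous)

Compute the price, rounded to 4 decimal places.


Answer: Price = 1.8024

Derivation:
d1 = (ln(S/K) + (r - q + 0.5*sigma^2) * T) / (sigma * sqrt(T)) = 0.30999583
d2 = d1 - sigma * sqrt(T) = 0.06750872
exp(-rT) = 0.99029738; exp(-qT) = 0.98733094
P = K * exp(-rT) * N(-d2) - S_0 * exp(-qT) * N(-d1)
N(-d1) = 0.37828206; N(-d2) = 0.47308836
P = 23.6100 * 0.99029738 * 0.47308836 - 24.7900 * 0.98733094 * 0.37828206 = 1.8024


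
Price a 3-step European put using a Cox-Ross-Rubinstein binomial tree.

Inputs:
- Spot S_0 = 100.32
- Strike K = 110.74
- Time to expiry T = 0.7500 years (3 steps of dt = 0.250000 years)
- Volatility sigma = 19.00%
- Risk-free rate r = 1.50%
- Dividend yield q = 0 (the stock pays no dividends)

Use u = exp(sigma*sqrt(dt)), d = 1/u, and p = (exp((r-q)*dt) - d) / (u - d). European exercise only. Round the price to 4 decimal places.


Answer: Price = V(0,0) = 11.9157

Derivation:
dt = T/N = 0.250000
u = exp(sigma*sqrt(dt)) = 1.099659; d = 1/u = 0.909373
p = (exp((r-q)*dt) - d) / (u - d) = 0.496012
Discount per step: exp(-r*dt) = 0.996257
Stock lattice S(k, i) with i counting down-moves:
  k=0: S(0,0) = 100.3200
  k=1: S(1,0) = 110.3178; S(1,1) = 91.2283
  k=2: S(2,0) = 121.3119; S(2,1) = 100.3200; S(2,2) = 82.9605
  k=3: S(3,0) = 133.4017; S(3,1) = 110.3178; S(3,2) = 91.2283; S(3,3) = 75.4421
Terminal payoffs V(N, i) = max(K - S_T, 0):
  V(3,0) = 0.000000; V(3,1) = 0.422224; V(3,2) = 19.511707; V(3,3) = 35.297930
Backward induction: V(k, i) = exp(-r*dt) * [p * V(k+1, i) + (1-p) * V(k+1, i+1)].
  V(2,0) = exp(-r*dt) * [p*0.000000 + (1-p)*0.422224] = 0.211999
  V(2,1) = exp(-r*dt) * [p*0.422224 + (1-p)*19.511707] = 10.005503
  V(2,2) = exp(-r*dt) * [p*19.511707 + (1-p)*35.297930] = 27.364962
  V(1,0) = exp(-r*dt) * [p*0.211999 + (1-p)*10.005503] = 5.128539
  V(1,1) = exp(-r*dt) * [p*10.005503 + (1-p)*27.364962] = 18.684264
  V(0,0) = exp(-r*dt) * [p*5.128539 + (1-p)*18.684264] = 11.915694


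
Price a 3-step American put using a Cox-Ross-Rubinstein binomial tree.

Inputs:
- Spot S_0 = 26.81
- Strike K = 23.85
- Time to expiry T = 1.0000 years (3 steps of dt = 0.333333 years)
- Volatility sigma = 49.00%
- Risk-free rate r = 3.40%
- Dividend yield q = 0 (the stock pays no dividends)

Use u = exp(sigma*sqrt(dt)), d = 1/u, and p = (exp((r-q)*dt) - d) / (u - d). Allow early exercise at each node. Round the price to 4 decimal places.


dt = T/N = 0.333333
u = exp(sigma*sqrt(dt)) = 1.326975; d = 1/u = 0.753594
p = (exp((r-q)*dt) - d) / (u - d) = 0.449621
Discount per step: exp(-r*dt) = 0.988731
Stock lattice S(k, i) with i counting down-moves:
  k=0: S(0,0) = 26.8100
  k=1: S(1,0) = 35.5762; S(1,1) = 20.2039
  k=2: S(2,0) = 47.2087; S(2,1) = 26.8100; S(2,2) = 15.2255
  k=3: S(3,0) = 62.6447; S(3,1) = 35.5762; S(3,2) = 20.2039; S(3,3) = 11.4738
Terminal payoffs V(N, i) = max(K - S_T, 0):
  V(3,0) = 0.000000; V(3,1) = 0.000000; V(3,2) = 3.646147; V(3,3) = 12.376155
Backward induction: V(k, i) = exp(-r*dt) * [p * V(k+1, i) + (1-p) * V(k+1, i+1)]; then take max(V_cont, immediate exercise) for American.
  V(2,0) = exp(-r*dt) * [p*0.000000 + (1-p)*0.000000] = 0.000000; exercise = 0.000000; V(2,0) = max -> 0.000000
  V(2,1) = exp(-r*dt) * [p*0.000000 + (1-p)*3.646147] = 1.984149; exercise = 0.000000; V(2,1) = max -> 1.984149
  V(2,2) = exp(-r*dt) * [p*3.646147 + (1-p)*12.376155] = 8.355725; exercise = 8.624499; V(2,2) = max -> 8.624499
  V(1,0) = exp(-r*dt) * [p*0.000000 + (1-p)*1.984149] = 1.079728; exercise = 0.000000; V(1,0) = max -> 1.079728
  V(1,1) = exp(-r*dt) * [p*1.984149 + (1-p)*8.624499] = 5.575313; exercise = 3.646147; V(1,1) = max -> 5.575313
  V(0,0) = exp(-r*dt) * [p*1.079728 + (1-p)*5.575313] = 3.513953; exercise = 0.000000; V(0,0) = max -> 3.513953

Answer: Price = V(0,0) = 3.5140


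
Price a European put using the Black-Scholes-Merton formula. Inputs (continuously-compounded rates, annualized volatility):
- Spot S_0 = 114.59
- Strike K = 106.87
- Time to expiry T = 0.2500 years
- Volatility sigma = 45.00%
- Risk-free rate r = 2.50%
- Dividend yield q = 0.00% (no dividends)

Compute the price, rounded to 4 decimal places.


Answer: Price = 6.2518

Derivation:
d1 = (ln(S/K) + (r - q + 0.5*sigma^2) * T) / (sigma * sqrt(T)) = 0.45026621
d2 = d1 - sigma * sqrt(T) = 0.22526621
exp(-rT) = 0.99376949; exp(-qT) = 1.00000000
P = K * exp(-rT) * N(-d2) - S_0 * exp(-qT) * N(-d1)
N(-d1) = 0.32625925; N(-d2) = 0.41088609
P = 106.8700 * 0.99376949 * 0.41088609 - 114.5900 * 1.00000000 * 0.32625925 = 6.2518


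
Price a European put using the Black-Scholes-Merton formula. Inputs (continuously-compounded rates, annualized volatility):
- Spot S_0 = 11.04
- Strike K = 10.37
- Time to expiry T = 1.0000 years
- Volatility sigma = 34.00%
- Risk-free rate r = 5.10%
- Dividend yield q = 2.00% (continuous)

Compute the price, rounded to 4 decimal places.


d1 = (ln(S/K) + (r - q + 0.5*sigma^2) * T) / (sigma * sqrt(T)) = 0.44531770
d2 = d1 - sigma * sqrt(T) = 0.10531770
exp(-rT) = 0.95027867; exp(-qT) = 0.98019867
P = K * exp(-rT) * N(-d2) - S_0 * exp(-qT) * N(-d1)
N(-d1) = 0.32804509; N(-d2) = 0.45806186
P = 10.3700 * 0.95027867 * 0.45806186 - 11.0400 * 0.98019867 * 0.32804509 = 0.9640

Answer: Price = 0.9640


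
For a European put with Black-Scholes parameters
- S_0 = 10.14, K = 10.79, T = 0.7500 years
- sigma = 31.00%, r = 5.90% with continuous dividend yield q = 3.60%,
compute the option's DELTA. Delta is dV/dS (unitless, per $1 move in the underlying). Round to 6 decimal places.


Answer: Delta = -0.499471

Derivation:
d1 = -0.0329435360; d2 = -0.3014114112
phi(d1) = 0.3987258578; exp(-qT) = 0.9733612415; exp(-rT) = 0.9567147489
N(-d1) = 0.5131401925
Delta = -exp(-qT) * N(-d1) = -0.9733612415 * 0.5131401925 = -0.499471


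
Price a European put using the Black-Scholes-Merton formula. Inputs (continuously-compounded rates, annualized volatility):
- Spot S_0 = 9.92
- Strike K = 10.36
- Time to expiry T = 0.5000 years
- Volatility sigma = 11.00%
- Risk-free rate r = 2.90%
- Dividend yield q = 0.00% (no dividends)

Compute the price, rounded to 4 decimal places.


d1 = (ln(S/K) + (r - q + 0.5*sigma^2) * T) / (sigma * sqrt(T)) = -0.33265280
d2 = d1 - sigma * sqrt(T) = -0.41043455
exp(-rT) = 0.98560462; exp(-qT) = 1.00000000
P = K * exp(-rT) * N(-d2) - S_0 * exp(-qT) * N(-d1)
N(-d1) = 0.63030181; N(-d2) = 0.65925640
P = 10.3600 * 0.98560462 * 0.65925640 - 9.9200 * 1.00000000 * 0.63030181 = 0.4790

Answer: Price = 0.4790


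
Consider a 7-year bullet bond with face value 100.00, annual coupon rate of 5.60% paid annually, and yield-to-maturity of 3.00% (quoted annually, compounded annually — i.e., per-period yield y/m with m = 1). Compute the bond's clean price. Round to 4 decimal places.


Coupon per period c = face * coupon_rate / m = 5.600000
Periods per year m = 1; per-period yield y/m = 0.030000
Number of cashflows N = 7
Cashflows (t years, CF_t, discount factor 1/(1+y/m)^(m*t), PV):
  t = 1.0000: CF_t = 5.600000, DF = 0.970874, PV = 5.436893
  t = 2.0000: CF_t = 5.600000, DF = 0.942596, PV = 5.278537
  t = 3.0000: CF_t = 5.600000, DF = 0.915142, PV = 5.124793
  t = 4.0000: CF_t = 5.600000, DF = 0.888487, PV = 4.975527
  t = 5.0000: CF_t = 5.600000, DF = 0.862609, PV = 4.830609
  t = 6.0000: CF_t = 5.600000, DF = 0.837484, PV = 4.689912
  t = 7.0000: CF_t = 105.600000, DF = 0.813092, PV = 85.862464
Price P = sum_t PV_t = 116.198736

Answer: Price = 116.1987


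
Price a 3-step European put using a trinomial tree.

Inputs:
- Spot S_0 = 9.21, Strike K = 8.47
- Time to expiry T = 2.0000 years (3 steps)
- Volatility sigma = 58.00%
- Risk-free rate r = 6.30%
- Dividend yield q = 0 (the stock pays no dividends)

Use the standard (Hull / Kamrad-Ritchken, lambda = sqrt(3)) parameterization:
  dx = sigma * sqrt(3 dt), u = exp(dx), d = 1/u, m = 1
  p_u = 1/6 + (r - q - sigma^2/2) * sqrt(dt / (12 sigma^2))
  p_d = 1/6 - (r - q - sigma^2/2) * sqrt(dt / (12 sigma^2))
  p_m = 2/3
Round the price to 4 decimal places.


Answer: Price = V(0,0) = 1.7293

Derivation:
dt = T/N = 0.666667; dx = sigma*sqrt(3*dt) = 0.820244
u = exp(dx) = 2.271054; d = 1/u = 0.440324
p_u = 0.123915, p_m = 0.666667, p_d = 0.209418
Discount per step: exp(-r*dt) = 0.958870
Stock lattice S(k, j) with j the centered position index:
  k=0: S(0,+0) = 9.2100
  k=1: S(1,-1) = 4.0554; S(1,+0) = 9.2100; S(1,+1) = 20.9164
  k=2: S(2,-2) = 1.7857; S(2,-1) = 4.0554; S(2,+0) = 9.2100; S(2,+1) = 20.9164; S(2,+2) = 47.5023
  k=3: S(3,-3) = 0.7863; S(3,-2) = 1.7857; S(3,-1) = 4.0554; S(3,+0) = 9.2100; S(3,+1) = 20.9164; S(3,+2) = 47.5023; S(3,+3) = 107.8802
Terminal payoffs V(N, j) = max(K - S_T, 0):
  V(3,-3) = 7.683720; V(3,-2) = 6.684315; V(3,-1) = 4.414614; V(3,+0) = 0.000000; V(3,+1) = 0.000000; V(3,+2) = 0.000000; V(3,+3) = 0.000000
Backward induction: V(k, j) = exp(-r*dt) * [p_u * V(k+1, j+1) + p_m * V(k+1, j) + p_d * V(k+1, j-1)]
  V(2,-2) = exp(-r*dt) * [p_u*4.414614 + p_m*6.684315 + p_d*7.683720] = 6.340390
  V(2,-1) = exp(-r*dt) * [p_u*0.000000 + p_m*4.414614 + p_d*6.684315] = 4.164269
  V(2,+0) = exp(-r*dt) * [p_u*0.000000 + p_m*0.000000 + p_d*4.414614] = 0.886475
  V(2,+1) = exp(-r*dt) * [p_u*0.000000 + p_m*0.000000 + p_d*0.000000] = 0.000000
  V(2,+2) = exp(-r*dt) * [p_u*0.000000 + p_m*0.000000 + p_d*0.000000] = 0.000000
  V(1,-1) = exp(-r*dt) * [p_u*0.886475 + p_m*4.164269 + p_d*6.340390] = 4.040505
  V(1,+0) = exp(-r*dt) * [p_u*0.000000 + p_m*0.886475 + p_d*4.164269] = 1.402881
  V(1,+1) = exp(-r*dt) * [p_u*0.000000 + p_m*0.000000 + p_d*0.886475] = 0.178008
  V(0,+0) = exp(-r*dt) * [p_u*0.178008 + p_m*1.402881 + p_d*4.040505] = 1.729290


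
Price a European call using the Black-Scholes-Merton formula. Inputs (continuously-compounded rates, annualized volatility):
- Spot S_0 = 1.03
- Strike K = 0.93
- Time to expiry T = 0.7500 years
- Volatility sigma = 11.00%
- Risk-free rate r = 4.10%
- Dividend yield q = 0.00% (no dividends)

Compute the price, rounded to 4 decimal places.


d1 = (ln(S/K) + (r - q + 0.5*sigma^2) * T) / (sigma * sqrt(T)) = 1.44250435
d2 = d1 - sigma * sqrt(T) = 1.34724155
exp(-rT) = 0.96971797; exp(-qT) = 1.00000000
C = S_0 * exp(-qT) * N(d1) - K * exp(-rT) * N(d2)
N(d1) = 0.92541993; N(d2) = 0.91104878
C = 1.0300 * 1.00000000 * 0.92541993 - 0.9300 * 0.96971797 * 0.91104878 = 0.1316

Answer: Price = 0.1316


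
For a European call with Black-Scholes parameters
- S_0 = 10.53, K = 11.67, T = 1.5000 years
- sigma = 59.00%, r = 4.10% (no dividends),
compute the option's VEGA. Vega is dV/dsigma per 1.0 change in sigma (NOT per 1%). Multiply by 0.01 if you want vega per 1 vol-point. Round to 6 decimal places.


Answer: Vega = 4.912423

Derivation:
d1 = 0.3041544974; d2 = -0.4184449768
phi(d1) = 0.3809094819; exp(-qT) = 1.0000000000; exp(-rT) = 0.9403529457
Vega = S * exp(-qT) * phi(d1) * sqrt(T) = 10.5300 * 1.0000000000 * 0.3809094819 * 1.2247448714 = 4.912423
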